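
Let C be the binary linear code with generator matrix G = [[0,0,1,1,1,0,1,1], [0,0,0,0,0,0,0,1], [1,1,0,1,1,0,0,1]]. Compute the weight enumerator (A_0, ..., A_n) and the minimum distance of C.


Weight distribution: A_0 = 1, A_1 = 1, A_4 = 3, A_5 = 3. Minimum distance d = 1.

Enumerate all 2^3 = 8 messages m ∈ F_2^3.
For each, compute codeword c = mG in F_2^8, then tally its weight.
  m = 000 → c = 00000000, weight = 0.
  m = 100 → c = 00111011, weight = 5.
  m = 010 → c = 00000001, weight = 1.
  m = 110 → c = 00111010, weight = 4.
  m = 001 → c = 11011001, weight = 5.
  m = 101 → c = 11100010, weight = 4.
  m = 011 → c = 11011000, weight = 4.
  m = 111 → c = 11100011, weight = 5.
Tally weights:
  weight 0: 1 codewords.
  weight 1: 1 codewords.
  weight 4: 3 codewords.
  weight 5: 3 codewords.
Minimum distance d = smallest w > 0 with A_w > 0 = 1.
Sanity: Σ A_w = 8 = 2^3 = 8 ✓.


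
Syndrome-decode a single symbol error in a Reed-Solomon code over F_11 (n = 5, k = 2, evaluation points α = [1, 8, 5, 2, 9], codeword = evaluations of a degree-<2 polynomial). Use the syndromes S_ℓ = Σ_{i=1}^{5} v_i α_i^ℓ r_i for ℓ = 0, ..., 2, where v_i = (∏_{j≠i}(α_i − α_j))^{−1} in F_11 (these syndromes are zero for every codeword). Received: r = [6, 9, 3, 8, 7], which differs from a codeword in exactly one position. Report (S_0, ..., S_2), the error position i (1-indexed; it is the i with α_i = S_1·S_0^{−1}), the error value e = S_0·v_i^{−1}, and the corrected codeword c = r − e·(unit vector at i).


S = (10, 2, 7), error at position 5, error magnitude e = 7, c = [6, 9, 3, 8, 0].

Step 1: column multipliers v_i = (∏_{j≠i}(α_i − α_j))^{−1} mod 11.
  i = 1 (α = 1): (1−8)(1−5)(1−2)(1−9) = (−7)·(−4)·(−1)·(−8) = 224 ≡ 4, so v_1 = 4^{−1} = 3 (mod 11).
  i = 2 (α = 8): (8−1)(8−5)(8−2)(8−9) = 7·3·6·(−1) = −126 ≡ 6, so v_2 = 6^{−1} = 2 (mod 11).
  i = 3 (α = 5): (5−1)(5−8)(5−2)(5−9) = 4·(−3)·3·(−4) = 144 ≡ 1, so v_3 = 1^{−1} = 1 (mod 11).
  i = 4 (α = 2): (2−1)(2−8)(2−5)(2−9) = 1·(−6)·(−3)·(−7) = −126 ≡ 6, so v_4 = 6^{−1} = 2 (mod 11).
  i = 5 (α = 9): (9−1)(9−8)(9−5)(9−2) = 8·1·4·7 = 224 ≡ 4, so v_5 = 4^{−1} = 3 (mod 11).
  v = [3, 2, 1, 2, 3].
Step 2: syndromes of r = [6, 9, 3, 8, 7] (all sums mod 11).
  S_0 = Σ v_i r_i = 3·6 + 2·9 + 1·3 + 2·8 + 3·7 = 76 ≡ 10.
  S_1 = Σ v_i α_i r_i = 3·1·6 + 2·8·9 + 1·5·3 + 2·2·8 + 3·9·7 = 398 ≡ 2.
  α_i^2 mod 11 = [1, 9, 3, 4, 4].
  S_2 = Σ v_i α_i^2 r_i = 3·1·6 + 2·9·9 + 1·3·3 + 2·4·8 + 3·4·7 = 337 ≡ 7.
  S = (10, 2, 7) ≠ 0, so r is not a codeword (an error is present).
Step 3: locate the error. For a single error e at position i, S_ℓ = v_i·e·α_i^ℓ, so α_err = S_1/S_0.
  S_0^{−1} = 10^{−1} = 10 (mod 11), so α_err = 2·10 = 20 ≡ 9 = α_5. Error position i = 5.
  Consistency check: S_2/S_1 = 7·6 = 42 ≡ 9 = α_err ✓ (single-error assumption holds).
Step 4: error magnitude e = S_0/v_5 = S_0·∏_{j≠5}(α_5 − α_j) = 10·4 = 40 ≡ 7 (mod 11).
Step 5: correct position 5: c_5 = r_5 − e = 7 − 7 ≡ 0 (mod 11). Hence c = [6, 9, 3, 8, 0].
  Check: interpolating c through the α_i gives m(x) = 4 + 2·x (degree < 2) with m(α_i) = c_i for every i, so c is indeed a codeword.


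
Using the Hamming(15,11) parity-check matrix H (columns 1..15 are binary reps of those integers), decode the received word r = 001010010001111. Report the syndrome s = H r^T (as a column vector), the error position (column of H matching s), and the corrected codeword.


s = (1, 1, 1, 0)^T, error position = 14, corrected codeword c = 001010010001101

Compute s = H r^T mod 2 one row at a time:
  s_1 = 1 + 0 + 0 + 0 + 1 + 1 + 1 + 1 = 5 ≡ 1 (mod 2).
  s_2 = 0 + 1 + 0 + 0 + 1 + 1 + 1 + 1 = 5 ≡ 1 (mod 2).
  s_3 = 0 + 1 + 0 + 0 + 0 + 0 + 1 + 1 = 3 ≡ 1 (mod 2).
  s_4 = 0 + 1 + 1 + 0 + 0 + 0 + 1 + 1 = 4 ≡ 0 (mod 2).
s = (1, 1, 1, 0)^T — this equals column 14 of H (binary 1110), so error is at position 14.
Correct: flip bit 14 of r = 001010010001111 to get c = 001010010001101.


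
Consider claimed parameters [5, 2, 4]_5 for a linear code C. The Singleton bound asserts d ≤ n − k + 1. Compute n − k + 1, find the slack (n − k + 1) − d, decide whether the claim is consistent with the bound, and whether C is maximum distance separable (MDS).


Singleton RHS = n − k + 1 = 4, slack = 0, bound satisfied, MDS.

Singleton bound: d ≤ n − k + 1.
Here n = 5, k = 2, so n − k + 1 = 4.
Given d = 4, check d ≤ 4: YES.
Slack = (n − k + 1) − d = 0.
The code is MDS (slack = 0).
Description: the claimed parameters are [5, 2, 4]_5; such a code would be MDS (meets Singleton bound).


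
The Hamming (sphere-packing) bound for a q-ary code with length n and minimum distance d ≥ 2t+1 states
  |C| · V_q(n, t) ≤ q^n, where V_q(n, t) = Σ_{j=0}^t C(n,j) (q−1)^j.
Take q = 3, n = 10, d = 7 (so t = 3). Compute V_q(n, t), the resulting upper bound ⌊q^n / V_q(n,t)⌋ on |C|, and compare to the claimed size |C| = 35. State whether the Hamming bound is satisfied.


V_q(n, t) = 1161, q^n = 59049, Hamming bound = 50, |C| = 35 ≤ bound (satisfied).

Step 1: Compute V_q(n, t) = Σ_{j=0}^3 C(n, j) (q−1)^j.
  j = 0: C(10,0)·(2)^0 = 1·1 = 1.
  j = 1: C(10,1)·(2)^1 = 10·2 = 20.
  j = 2: C(10,2)·(2)^2 = 45·4 = 180.
  j = 3: C(10,3)·(2)^3 = 120·8 = 960.
  V_q(n, t) = 1 + 20 + 180 + 960 = 1161.
Step 2: q^n = 3^10 = 59049.
Step 3: Hamming bound ⌊q^n / V_q(n,t)⌋ = ⌊59049/1161⌋ = 50.
Step 4: Compare |C| = 35 to 50: satisfied.
The claimed |C| lies below the Hamming bound.


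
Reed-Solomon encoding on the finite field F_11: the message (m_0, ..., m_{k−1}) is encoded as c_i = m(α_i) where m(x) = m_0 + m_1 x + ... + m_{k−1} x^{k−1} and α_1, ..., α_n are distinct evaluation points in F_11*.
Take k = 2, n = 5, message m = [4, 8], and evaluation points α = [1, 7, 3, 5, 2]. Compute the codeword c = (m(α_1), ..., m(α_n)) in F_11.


c = [1, 5, 6, 0, 9]

Message polynomial: m(x) = 4 + 8·x (mod 11).
For each evaluation point α_i, compute m(α_i) mod 11:
  α_1 = 1: Horner steps 8 → 1, so m(1) = 1.
  α_2 = 7: Horner steps 8 → 5, so m(7) = 5.
  α_3 = 3: Horner steps 8 → 6, so m(3) = 6.
  α_4 = 5: Horner steps 8 → 0, so m(5) = 0.
  α_5 = 2: Horner steps 8 → 9, so m(2) = 9.
Codeword c = [1, 5, 6, 0, 9] ∈ F_11^5.


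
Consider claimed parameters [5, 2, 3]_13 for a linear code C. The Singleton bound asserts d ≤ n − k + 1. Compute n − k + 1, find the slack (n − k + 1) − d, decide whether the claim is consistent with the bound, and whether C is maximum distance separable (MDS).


Singleton RHS = n − k + 1 = 4, slack = 1, bound satisfied, not MDS.

Singleton bound: d ≤ n − k + 1.
Here n = 5, k = 2, so n − k + 1 = 4.
Given d = 3, check d ≤ 4: YES.
Slack = (n − k + 1) − d = 1.
The code is NOT MDS (slack = 1 > 0).
Description: the claimed parameters are [5, 2, 3]_13; such a code would be non-MDS.


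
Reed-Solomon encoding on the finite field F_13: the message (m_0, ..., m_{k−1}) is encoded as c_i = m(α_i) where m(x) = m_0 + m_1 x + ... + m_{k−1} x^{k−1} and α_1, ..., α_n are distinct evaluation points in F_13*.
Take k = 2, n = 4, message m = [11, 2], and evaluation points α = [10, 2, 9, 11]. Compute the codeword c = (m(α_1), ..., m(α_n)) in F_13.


c = [5, 2, 3, 7]

Message polynomial: m(x) = 11 + 2·x (mod 13).
For each evaluation point α_i, compute m(α_i) mod 13:
  α_1 = 10: Horner steps 2 → 5, so m(10) = 5.
  α_2 = 2: Horner steps 2 → 2, so m(2) = 2.
  α_3 = 9: Horner steps 2 → 3, so m(9) = 3.
  α_4 = 11: Horner steps 2 → 7, so m(11) = 7.
Codeword c = [5, 2, 3, 7] ∈ F_13^4.


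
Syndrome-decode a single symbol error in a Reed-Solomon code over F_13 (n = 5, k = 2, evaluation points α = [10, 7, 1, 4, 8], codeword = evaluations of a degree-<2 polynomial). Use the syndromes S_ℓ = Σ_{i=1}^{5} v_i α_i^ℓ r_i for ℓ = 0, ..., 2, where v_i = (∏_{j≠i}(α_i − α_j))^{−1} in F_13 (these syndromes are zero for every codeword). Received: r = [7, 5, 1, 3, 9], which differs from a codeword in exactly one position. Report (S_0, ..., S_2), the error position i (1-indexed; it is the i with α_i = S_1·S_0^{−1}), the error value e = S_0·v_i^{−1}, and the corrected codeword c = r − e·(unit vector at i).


S = (10, 2, 3), error at position 5, error magnitude e = 12, c = [7, 5, 1, 3, 10].

Step 1: column multipliers v_i = (∏_{j≠i}(α_i − α_j))^{−1} mod 13.
  i = 1 (α = 10): (10−7)(10−1)(10−4)(10−8) = 3·9·6·2 = 324 ≡ 12, so v_1 = 12^{−1} = 12 (mod 13).
  i = 2 (α = 7): (7−10)(7−1)(7−4)(7−8) = (−3)·6·3·(−1) = 54 ≡ 2, so v_2 = 2^{−1} = 7 (mod 13).
  i = 3 (α = 1): (1−10)(1−7)(1−4)(1−8) = (−9)·(−6)·(−3)·(−7) = 1134 ≡ 3, so v_3 = 3^{−1} = 9 (mod 13).
  i = 4 (α = 4): (4−10)(4−7)(4−1)(4−8) = (−6)·(−3)·3·(−4) = −216 ≡ 5, so v_4 = 5^{−1} = 8 (mod 13).
  i = 5 (α = 8): (8−10)(8−7)(8−1)(8−4) = (−2)·1·7·4 = −56 ≡ 9, so v_5 = 9^{−1} = 3 (mod 13).
  v = [12, 7, 9, 8, 3].
Step 2: syndromes of r = [7, 5, 1, 3, 9] (all sums mod 13).
  S_0 = Σ v_i r_i = 12·7 + 7·5 + 9·1 + 8·3 + 3·9 = 179 ≡ 10.
  S_1 = Σ v_i α_i r_i = 12·10·7 + 7·7·5 + 9·1·1 + 8·4·3 + 3·8·9 = 1406 ≡ 2.
  α_i^2 mod 13 = [9, 10, 1, 3, 12].
  S_2 = Σ v_i α_i^2 r_i = 12·9·7 + 7·10·5 + 9·1·1 + 8·3·3 + 3·12·9 = 1511 ≡ 3.
  S = (10, 2, 3) ≠ 0, so r is not a codeword (an error is present).
Step 3: locate the error. For a single error e at position i, S_ℓ = v_i·e·α_i^ℓ, so α_err = S_1/S_0.
  S_0^{−1} = 10^{−1} = 4 (mod 13), so α_err = 2·4 = 8 ≡ 8 = α_5. Error position i = 5.
  Consistency check: S_2/S_1 = 3·7 = 21 ≡ 8 = α_err ✓ (single-error assumption holds).
Step 4: error magnitude e = S_0/v_5 = S_0·∏_{j≠5}(α_5 − α_j) = 10·9 = 90 ≡ 12 (mod 13).
Step 5: correct position 5: c_5 = r_5 − e = 9 − 12 ≡ 10 (mod 13). Hence c = [7, 5, 1, 3, 10].
  Check: interpolating c through the α_i gives m(x) = 9 + 5·x (degree < 2) with m(α_i) = c_i for every i, so c is indeed a codeword.


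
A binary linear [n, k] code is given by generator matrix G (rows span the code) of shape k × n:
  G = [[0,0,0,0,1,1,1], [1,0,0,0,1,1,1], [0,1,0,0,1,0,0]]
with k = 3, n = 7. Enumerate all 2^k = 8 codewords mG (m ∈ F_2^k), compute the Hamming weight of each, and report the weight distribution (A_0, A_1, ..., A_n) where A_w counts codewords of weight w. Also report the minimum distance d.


Weight distribution: A_0 = 1, A_1 = 1, A_2 = 1, A_3 = 3, A_4 = 2. Minimum distance d = 1.

Enumerate all 2^3 = 8 messages m ∈ F_2^3.
For each, compute codeword c = mG in F_2^7, then tally its weight.
  m = 000 → c = 0000000, weight = 0.
  m = 100 → c = 0000111, weight = 3.
  m = 010 → c = 1000111, weight = 4.
  m = 110 → c = 1000000, weight = 1.
  m = 001 → c = 0100100, weight = 2.
  m = 101 → c = 0100011, weight = 3.
  m = 011 → c = 1100011, weight = 4.
  m = 111 → c = 1100100, weight = 3.
Tally weights:
  weight 0: 1 codewords.
  weight 1: 1 codewords.
  weight 2: 1 codewords.
  weight 3: 3 codewords.
  weight 4: 2 codewords.
Minimum distance d = smallest w > 0 with A_w > 0 = 1.
Sanity: Σ A_w = 8 = 2^3 = 8 ✓.


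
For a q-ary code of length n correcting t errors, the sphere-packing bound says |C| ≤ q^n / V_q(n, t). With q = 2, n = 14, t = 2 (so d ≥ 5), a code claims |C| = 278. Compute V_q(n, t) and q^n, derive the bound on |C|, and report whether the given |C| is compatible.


V_q(n, t) = 106, q^n = 16384, Hamming bound = 154, |C| = 278 > bound (violated).

Step 1: Compute V_q(n, t) = Σ_{j=0}^2 C(n, j) (q−1)^j.
  j = 0: C(14,0)·(1)^0 = 1·1 = 1.
  j = 1: C(14,1)·(1)^1 = 14·1 = 14.
  j = 2: C(14,2)·(1)^2 = 91·1 = 91.
  V_q(n, t) = 1 + 14 + 91 = 106.
Step 2: q^n = 2^14 = 16384.
Step 3: Hamming bound ⌊q^n / V_q(n,t)⌋ = ⌊16384/106⌋ = 154.
Step 4: Compare |C| = 278 to 154: violated.
The claimed |C| lies above the Hamming bound, so no 2-ary code of length 14 with d ≥ 5 can have 278 codewords.


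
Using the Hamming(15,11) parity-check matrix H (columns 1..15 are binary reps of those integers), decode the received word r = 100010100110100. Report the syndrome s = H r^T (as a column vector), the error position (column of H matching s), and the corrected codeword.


s = (1, 1, 1, 1)^T, error position = 15, corrected codeword c = 100010100110101

Compute s = H r^T mod 2 one row at a time:
  s_1 = 0 + 0 + 1 + 1 + 0 + 1 + 0 + 0 = 3 ≡ 1 (mod 2).
  s_2 = 0 + 1 + 0 + 1 + 0 + 1 + 0 + 0 = 3 ≡ 1 (mod 2).
  s_3 = 0 + 0 + 0 + 1 + 1 + 1 + 0 + 0 = 3 ≡ 1 (mod 2).
  s_4 = 1 + 0 + 1 + 1 + 0 + 1 + 1 + 0 = 5 ≡ 1 (mod 2).
s = (1, 1, 1, 1)^T — this equals column 15 of H (binary 1111), so error is at position 15.
Correct: flip bit 15 of r = 100010100110100 to get c = 100010100110101.


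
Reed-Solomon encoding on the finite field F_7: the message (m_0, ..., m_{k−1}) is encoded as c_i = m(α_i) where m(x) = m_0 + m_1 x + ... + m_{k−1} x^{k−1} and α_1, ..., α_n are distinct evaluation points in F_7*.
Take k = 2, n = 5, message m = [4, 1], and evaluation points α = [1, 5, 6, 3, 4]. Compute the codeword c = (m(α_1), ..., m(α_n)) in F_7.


c = [5, 2, 3, 0, 1]

Message polynomial: m(x) = 4 + 1·x (mod 7).
For each evaluation point α_i, compute m(α_i) mod 7:
  α_1 = 1: Horner steps 1 → 5, so m(1) = 5.
  α_2 = 5: Horner steps 1 → 2, so m(5) = 2.
  α_3 = 6: Horner steps 1 → 3, so m(6) = 3.
  α_4 = 3: Horner steps 1 → 0, so m(3) = 0.
  α_5 = 4: Horner steps 1 → 1, so m(4) = 1.
Codeword c = [5, 2, 3, 0, 1] ∈ F_7^5.


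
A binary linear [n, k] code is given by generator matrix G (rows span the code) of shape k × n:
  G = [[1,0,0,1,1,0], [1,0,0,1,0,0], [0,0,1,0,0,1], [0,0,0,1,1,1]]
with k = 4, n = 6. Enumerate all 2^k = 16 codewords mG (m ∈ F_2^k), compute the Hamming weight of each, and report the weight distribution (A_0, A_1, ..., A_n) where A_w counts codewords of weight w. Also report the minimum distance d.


Weight distribution: A_0 = 1, A_1 = 1, A_2 = 6, A_3 = 6, A_4 = 1, A_5 = 1. Minimum distance d = 1.

Enumerate all 2^4 = 16 messages m ∈ F_2^4.
For each, compute codeword c = mG in F_2^6, then tally its weight.
  m = 0000 → c = 000000, weight = 0.
  m = 1000 → c = 100110, weight = 3.
  m = 0100 → c = 100100, weight = 2.
  m = 1100 → c = 000010, weight = 1.
  m = 0010 → c = 001001, weight = 2.
  m = 1010 → c = 101111, weight = 5.
  m = 0110 → c = 101101, weight = 4.
  m = 1110 → c = 001011, weight = 3.
  m = 0001 → c = 000111, weight = 3.
  m = 1001 → c = 100001, weight = 2.
  m = 0101 → c = 100011, weight = 3.
  m = 1101 → c = 000101, weight = 2.
  m = 0011 → c = 001110, weight = 3.
  m = 1011 → c = 101000, weight = 2.
  m = 0111 → c = 101010, weight = 3.
  m = 1111 → c = 001100, weight = 2.
Tally weights:
  weight 0: 1 codewords.
  weight 1: 1 codewords.
  weight 2: 6 codewords.
  weight 3: 6 codewords.
  weight 4: 1 codewords.
  weight 5: 1 codewords.
Minimum distance d = smallest w > 0 with A_w > 0 = 1.
Sanity: Σ A_w = 16 = 2^4 = 16 ✓.


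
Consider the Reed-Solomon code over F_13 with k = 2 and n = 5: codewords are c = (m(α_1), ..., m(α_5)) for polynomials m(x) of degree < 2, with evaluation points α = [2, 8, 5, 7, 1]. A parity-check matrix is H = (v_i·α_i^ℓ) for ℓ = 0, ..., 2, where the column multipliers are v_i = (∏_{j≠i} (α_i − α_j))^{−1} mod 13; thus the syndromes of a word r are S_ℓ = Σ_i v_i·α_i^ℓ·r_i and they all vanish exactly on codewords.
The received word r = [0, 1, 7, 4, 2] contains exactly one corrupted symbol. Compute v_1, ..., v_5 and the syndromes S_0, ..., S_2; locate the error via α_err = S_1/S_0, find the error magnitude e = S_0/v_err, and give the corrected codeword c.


S = (8, 4, 2), error at position 4, error magnitude e = 1, c = [0, 1, 7, 3, 2].

Step 1: column multipliers v_i = (∏_{j≠i}(α_i − α_j))^{−1} mod 13.
  i = 1 (α = 2): (2−8)(2−5)(2−7)(2−1) = (−6)·(−3)·(−5)·1 = −90 ≡ 1, so v_1 = 1^{−1} = 1 (mod 13).
  i = 2 (α = 8): (8−2)(8−5)(8−7)(8−1) = 6·3·1·7 = 126 ≡ 9, so v_2 = 9^{−1} = 3 (mod 13).
  i = 3 (α = 5): (5−2)(5−8)(5−7)(5−1) = 3·(−3)·(−2)·4 = 72 ≡ 7, so v_3 = 7^{−1} = 2 (mod 13).
  i = 4 (α = 7): (7−2)(7−8)(7−5)(7−1) = 5·(−1)·2·6 = −60 ≡ 5, so v_4 = 5^{−1} = 8 (mod 13).
  i = 5 (α = 1): (1−2)(1−8)(1−5)(1−7) = (−1)·(−7)·(−4)·(−6) = 168 ≡ 12, so v_5 = 12^{−1} = 12 (mod 13).
  v = [1, 3, 2, 8, 12].
Step 2: syndromes of r = [0, 1, 7, 4, 2] (all sums mod 13).
  S_0 = Σ v_i r_i = 1·0 + 3·1 + 2·7 + 8·4 + 12·2 = 73 ≡ 8.
  S_1 = Σ v_i α_i r_i = 1·2·0 + 3·8·1 + 2·5·7 + 8·7·4 + 12·1·2 = 342 ≡ 4.
  α_i^2 mod 13 = [4, 12, 12, 10, 1].
  S_2 = Σ v_i α_i^2 r_i = 1·4·0 + 3·12·1 + 2·12·7 + 8·10·4 + 12·1·2 = 548 ≡ 2.
  S = (8, 4, 2) ≠ 0, so r is not a codeword (an error is present).
Step 3: locate the error. For a single error e at position i, S_ℓ = v_i·e·α_i^ℓ, so α_err = S_1/S_0.
  S_0^{−1} = 8^{−1} = 5 (mod 13), so α_err = 4·5 = 20 ≡ 7 = α_4. Error position i = 4.
  Consistency check: S_2/S_1 = 2·10 = 20 ≡ 7 = α_err ✓ (single-error assumption holds).
Step 4: error magnitude e = S_0/v_4 = S_0·∏_{j≠4}(α_4 − α_j) = 8·5 = 40 ≡ 1 (mod 13).
Step 5: correct position 4: c_4 = r_4 − e = 4 − 1 ≡ 3 (mod 13). Hence c = [0, 1, 7, 3, 2].
  Check: interpolating c through the α_i gives m(x) = 4 + 11·x (degree < 2) with m(α_i) = c_i for every i, so c is indeed a codeword.


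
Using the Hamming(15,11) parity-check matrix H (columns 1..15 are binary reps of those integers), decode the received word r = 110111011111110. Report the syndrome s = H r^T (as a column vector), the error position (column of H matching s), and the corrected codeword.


s = (1, 0, 1, 1)^T, error position = 11, corrected codeword c = 110111011101110

Compute s = H r^T mod 2 one row at a time:
  s_1 = 1 + 1 + 1 + 1 + 1 + 1 + 1 + 0 = 7 ≡ 1 (mod 2).
  s_2 = 1 + 1 + 1 + 0 + 1 + 1 + 1 + 0 = 6 ≡ 0 (mod 2).
  s_3 = 1 + 0 + 1 + 0 + 1 + 1 + 1 + 0 = 5 ≡ 1 (mod 2).
  s_4 = 1 + 0 + 1 + 0 + 1 + 1 + 1 + 0 = 5 ≡ 1 (mod 2).
s = (1, 0, 1, 1)^T — this equals column 11 of H (binary 1011), so error is at position 11.
Correct: flip bit 11 of r = 110111011111110 to get c = 110111011101110.


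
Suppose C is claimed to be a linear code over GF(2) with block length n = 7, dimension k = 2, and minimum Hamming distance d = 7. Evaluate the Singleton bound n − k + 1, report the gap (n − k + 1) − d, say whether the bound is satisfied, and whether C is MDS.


Singleton RHS = n − k + 1 = 6, slack = -1, bound violated (no such code; not MDS).

Singleton bound: d ≤ n − k + 1.
Here n = 7, k = 2, so n − k + 1 = 6.
Given d = 7, check d ≤ 6: NO.
Slack = (n − k + 1) − d = -1.
The slack is negative: d = 7 exceeds n − k + 1 = 6 by 1, so the Singleton bound is violated and no linear [7, 2, 7]_2 code can exist. In particular it is not MDS (MDS requires d = n − k + 1 exactly).
Description: the claimed parameters are [7, 2, 7]_2; such a code would be impossible (violates the Singleton bound).


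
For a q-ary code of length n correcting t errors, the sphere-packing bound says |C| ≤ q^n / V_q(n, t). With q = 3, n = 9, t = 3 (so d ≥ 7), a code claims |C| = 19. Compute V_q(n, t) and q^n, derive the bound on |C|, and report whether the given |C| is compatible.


V_q(n, t) = 835, q^n = 19683, Hamming bound = 23, |C| = 19 ≤ bound (satisfied).

Step 1: Compute V_q(n, t) = Σ_{j=0}^3 C(n, j) (q−1)^j.
  j = 0: C(9,0)·(2)^0 = 1·1 = 1.
  j = 1: C(9,1)·(2)^1 = 9·2 = 18.
  j = 2: C(9,2)·(2)^2 = 36·4 = 144.
  j = 3: C(9,3)·(2)^3 = 84·8 = 672.
  V_q(n, t) = 1 + 18 + 144 + 672 = 835.
Step 2: q^n = 3^9 = 19683.
Step 3: Hamming bound ⌊q^n / V_q(n,t)⌋ = ⌊19683/835⌋ = 23.
Step 4: Compare |C| = 19 to 23: satisfied.
The claimed |C| lies below the Hamming bound.


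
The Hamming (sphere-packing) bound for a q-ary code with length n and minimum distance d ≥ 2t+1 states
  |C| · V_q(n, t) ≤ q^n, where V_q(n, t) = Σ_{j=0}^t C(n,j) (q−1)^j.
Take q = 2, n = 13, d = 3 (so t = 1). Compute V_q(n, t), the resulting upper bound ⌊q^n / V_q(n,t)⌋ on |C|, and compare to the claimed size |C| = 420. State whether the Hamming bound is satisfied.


V_q(n, t) = 14, q^n = 8192, Hamming bound = 585, |C| = 420 ≤ bound (satisfied).

Step 1: Compute V_q(n, t) = Σ_{j=0}^1 C(n, j) (q−1)^j.
  j = 0: C(13,0)·(1)^0 = 1·1 = 1.
  j = 1: C(13,1)·(1)^1 = 13·1 = 13.
  V_q(n, t) = 1 + 13 = 14.
Step 2: q^n = 2^13 = 8192.
Step 3: Hamming bound ⌊q^n / V_q(n,t)⌋ = ⌊8192/14⌋ = 585.
Step 4: Compare |C| = 420 to 585: satisfied.
The claimed |C| lies below the Hamming bound.


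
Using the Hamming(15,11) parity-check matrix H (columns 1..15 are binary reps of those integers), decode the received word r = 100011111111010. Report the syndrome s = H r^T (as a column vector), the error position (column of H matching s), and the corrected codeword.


s = (0, 1, 1, 1)^T, error position = 7, corrected codeword c = 100011011111010

Compute s = H r^T mod 2 one row at a time:
  s_1 = 1 + 1 + 1 + 1 + 1 + 0 + 1 + 0 = 6 ≡ 0 (mod 2).
  s_2 = 0 + 1 + 1 + 1 + 1 + 0 + 1 + 0 = 5 ≡ 1 (mod 2).
  s_3 = 0 + 0 + 1 + 1 + 1 + 1 + 1 + 0 = 5 ≡ 1 (mod 2).
  s_4 = 1 + 0 + 1 + 1 + 1 + 1 + 0 + 0 = 5 ≡ 1 (mod 2).
s = (0, 1, 1, 1)^T — this equals column 7 of H (binary 0111), so error is at position 7.
Correct: flip bit 7 of r = 100011111111010 to get c = 100011011111010.


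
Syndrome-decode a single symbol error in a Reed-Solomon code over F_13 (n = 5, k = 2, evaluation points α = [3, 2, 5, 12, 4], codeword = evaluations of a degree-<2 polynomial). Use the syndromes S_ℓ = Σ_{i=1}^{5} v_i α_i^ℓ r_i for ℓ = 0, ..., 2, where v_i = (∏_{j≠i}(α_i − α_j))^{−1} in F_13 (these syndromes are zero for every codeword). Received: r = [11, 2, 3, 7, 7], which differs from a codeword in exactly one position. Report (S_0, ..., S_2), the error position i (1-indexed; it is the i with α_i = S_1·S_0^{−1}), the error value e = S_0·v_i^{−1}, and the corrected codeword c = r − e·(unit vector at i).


S = (5, 8, 5), error at position 4, error magnitude e = 6, c = [11, 2, 3, 1, 7].

Step 1: column multipliers v_i = (∏_{j≠i}(α_i − α_j))^{−1} mod 13.
  i = 1 (α = 3): (3−2)(3−5)(3−12)(3−4) = 1·(−2)·(−9)·(−1) = −18 ≡ 8, so v_1 = 8^{−1} = 5 (mod 13).
  i = 2 (α = 2): (2−3)(2−5)(2−12)(2−4) = (−1)·(−3)·(−10)·(−2) = 60 ≡ 8, so v_2 = 8^{−1} = 5 (mod 13).
  i = 3 (α = 5): (5−3)(5−2)(5−12)(5−4) = 2·3·(−7)·1 = −42 ≡ 10, so v_3 = 10^{−1} = 4 (mod 13).
  i = 4 (α = 12): (12−3)(12−2)(12−5)(12−4) = 9·10·7·8 = 5040 ≡ 9, so v_4 = 9^{−1} = 3 (mod 13).
  i = 5 (α = 4): (4−3)(4−2)(4−5)(4−12) = 1·2·(−1)·(−8) = 16 ≡ 3, so v_5 = 3^{−1} = 9 (mod 13).
  v = [5, 5, 4, 3, 9].
Step 2: syndromes of r = [11, 2, 3, 7, 7] (all sums mod 13).
  S_0 = Σ v_i r_i = 5·11 + 5·2 + 4·3 + 3·7 + 9·7 = 161 ≡ 5.
  S_1 = Σ v_i α_i r_i = 5·3·11 + 5·2·2 + 4·5·3 + 3·12·7 + 9·4·7 = 749 ≡ 8.
  α_i^2 mod 13 = [9, 4, 12, 1, 3].
  S_2 = Σ v_i α_i^2 r_i = 5·9·11 + 5·4·2 + 4·12·3 + 3·1·7 + 9·3·7 = 889 ≡ 5.
  S = (5, 8, 5) ≠ 0, so r is not a codeword (an error is present).
Step 3: locate the error. For a single error e at position i, S_ℓ = v_i·e·α_i^ℓ, so α_err = S_1/S_0.
  S_0^{−1} = 5^{−1} = 8 (mod 13), so α_err = 8·8 = 64 ≡ 12 = α_4. Error position i = 4.
  Consistency check: S_2/S_1 = 5·5 = 25 ≡ 12 = α_err ✓ (single-error assumption holds).
Step 4: error magnitude e = S_0/v_4 = S_0·∏_{j≠4}(α_4 − α_j) = 5·9 = 45 ≡ 6 (mod 13).
Step 5: correct position 4: c_4 = r_4 − e = 7 − 6 ≡ 1 (mod 13). Hence c = [11, 2, 3, 1, 7].
  Check: interpolating c through the α_i gives m(x) = 10 + 9·x (degree < 2) with m(α_i) = c_i for every i, so c is indeed a codeword.


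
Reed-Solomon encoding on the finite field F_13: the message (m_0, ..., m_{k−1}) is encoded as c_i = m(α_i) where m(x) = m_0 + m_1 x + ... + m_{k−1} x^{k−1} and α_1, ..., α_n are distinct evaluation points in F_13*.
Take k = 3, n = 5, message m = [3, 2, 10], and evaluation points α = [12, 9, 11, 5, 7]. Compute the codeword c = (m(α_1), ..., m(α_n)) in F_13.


c = [11, 12, 0, 3, 0]

Message polynomial: m(x) = 3 + 2·x + 10·x^2 (mod 13).
For each evaluation point α_i, compute m(α_i) mod 13:
  α_1 = 12: Horner steps 10 → 5 → 11, so m(12) = 11.
  α_2 = 9: Horner steps 10 → 1 → 12, so m(9) = 12.
  α_3 = 11: Horner steps 10 → 8 → 0, so m(11) = 0.
  α_4 = 5: Horner steps 10 → 0 → 3, so m(5) = 3.
  α_5 = 7: Horner steps 10 → 7 → 0, so m(7) = 0.
Codeword c = [11, 12, 0, 3, 0] ∈ F_13^5.


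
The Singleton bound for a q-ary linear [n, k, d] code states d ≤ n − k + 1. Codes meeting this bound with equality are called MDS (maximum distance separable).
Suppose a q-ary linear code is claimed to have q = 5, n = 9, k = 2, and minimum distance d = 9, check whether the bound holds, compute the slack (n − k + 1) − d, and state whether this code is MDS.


Singleton RHS = n − k + 1 = 8, slack = -1, bound violated (no such code; not MDS).

Singleton bound: d ≤ n − k + 1.
Here n = 9, k = 2, so n − k + 1 = 8.
Given d = 9, check d ≤ 8: NO.
Slack = (n − k + 1) − d = -1.
The slack is negative: d = 9 exceeds n − k + 1 = 8 by 1, so the Singleton bound is violated and no linear [9, 2, 9]_5 code can exist. In particular it is not MDS (MDS requires d = n − k + 1 exactly).
Description: the claimed parameters are [9, 2, 9]_5; such a code would be impossible (violates the Singleton bound).


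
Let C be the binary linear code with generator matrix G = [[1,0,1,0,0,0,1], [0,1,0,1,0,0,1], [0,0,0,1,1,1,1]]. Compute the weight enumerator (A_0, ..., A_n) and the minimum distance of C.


Weight distribution: A_0 = 1, A_3 = 3, A_4 = 2, A_5 = 1, A_6 = 1. Minimum distance d = 3.

Enumerate all 2^3 = 8 messages m ∈ F_2^3.
For each, compute codeword c = mG in F_2^7, then tally its weight.
  m = 000 → c = 0000000, weight = 0.
  m = 100 → c = 1010001, weight = 3.
  m = 010 → c = 0101001, weight = 3.
  m = 110 → c = 1111000, weight = 4.
  m = 001 → c = 0001111, weight = 4.
  m = 101 → c = 1011110, weight = 5.
  m = 011 → c = 0100110, weight = 3.
  m = 111 → c = 1110111, weight = 6.
Tally weights:
  weight 0: 1 codewords.
  weight 3: 3 codewords.
  weight 4: 2 codewords.
  weight 5: 1 codewords.
  weight 6: 1 codewords.
Minimum distance d = smallest w > 0 with A_w > 0 = 3.
Sanity: Σ A_w = 8 = 2^3 = 8 ✓.


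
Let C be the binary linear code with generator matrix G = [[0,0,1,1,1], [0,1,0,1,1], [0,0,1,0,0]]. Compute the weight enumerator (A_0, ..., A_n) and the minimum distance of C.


Weight distribution: A_0 = 1, A_1 = 2, A_2 = 2, A_3 = 2, A_4 = 1. Minimum distance d = 1.

Enumerate all 2^3 = 8 messages m ∈ F_2^3.
For each, compute codeword c = mG in F_2^5, then tally its weight.
  m = 000 → c = 00000, weight = 0.
  m = 100 → c = 00111, weight = 3.
  m = 010 → c = 01011, weight = 3.
  m = 110 → c = 01100, weight = 2.
  m = 001 → c = 00100, weight = 1.
  m = 101 → c = 00011, weight = 2.
  m = 011 → c = 01111, weight = 4.
  m = 111 → c = 01000, weight = 1.
Tally weights:
  weight 0: 1 codewords.
  weight 1: 2 codewords.
  weight 2: 2 codewords.
  weight 3: 2 codewords.
  weight 4: 1 codewords.
Minimum distance d = smallest w > 0 with A_w > 0 = 1.
Sanity: Σ A_w = 8 = 2^3 = 8 ✓.


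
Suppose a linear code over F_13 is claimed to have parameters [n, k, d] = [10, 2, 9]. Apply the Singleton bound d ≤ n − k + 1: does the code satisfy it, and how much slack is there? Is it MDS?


Singleton RHS = n − k + 1 = 9, slack = 0, bound satisfied, MDS.

Singleton bound: d ≤ n − k + 1.
Here n = 10, k = 2, so n − k + 1 = 9.
Given d = 9, check d ≤ 9: YES.
Slack = (n − k + 1) − d = 0.
The code is MDS (slack = 0).
Description: the claimed parameters are [10, 2, 9]_13; such a code would be MDS (meets Singleton bound).


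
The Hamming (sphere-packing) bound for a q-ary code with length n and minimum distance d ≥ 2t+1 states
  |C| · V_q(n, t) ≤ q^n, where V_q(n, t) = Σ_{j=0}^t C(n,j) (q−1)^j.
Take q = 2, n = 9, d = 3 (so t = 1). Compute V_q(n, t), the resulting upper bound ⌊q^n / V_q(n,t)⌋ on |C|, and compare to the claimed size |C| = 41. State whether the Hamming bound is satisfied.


V_q(n, t) = 10, q^n = 512, Hamming bound = 51, |C| = 41 ≤ bound (satisfied).

Step 1: Compute V_q(n, t) = Σ_{j=0}^1 C(n, j) (q−1)^j.
  j = 0: C(9,0)·(1)^0 = 1·1 = 1.
  j = 1: C(9,1)·(1)^1 = 9·1 = 9.
  V_q(n, t) = 1 + 9 = 10.
Step 2: q^n = 2^9 = 512.
Step 3: Hamming bound ⌊q^n / V_q(n,t)⌋ = ⌊512/10⌋ = 51.
Step 4: Compare |C| = 41 to 51: satisfied.
The claimed |C| lies below the Hamming bound.


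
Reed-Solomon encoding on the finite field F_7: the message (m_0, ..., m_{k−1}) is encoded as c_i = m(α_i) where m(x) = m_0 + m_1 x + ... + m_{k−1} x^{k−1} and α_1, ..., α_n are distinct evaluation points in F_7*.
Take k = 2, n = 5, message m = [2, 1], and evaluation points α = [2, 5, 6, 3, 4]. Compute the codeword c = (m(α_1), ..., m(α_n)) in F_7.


c = [4, 0, 1, 5, 6]

Message polynomial: m(x) = 2 + 1·x (mod 7).
For each evaluation point α_i, compute m(α_i) mod 7:
  α_1 = 2: Horner steps 1 → 4, so m(2) = 4.
  α_2 = 5: Horner steps 1 → 0, so m(5) = 0.
  α_3 = 6: Horner steps 1 → 1, so m(6) = 1.
  α_4 = 3: Horner steps 1 → 5, so m(3) = 5.
  α_5 = 4: Horner steps 1 → 6, so m(4) = 6.
Codeword c = [4, 0, 1, 5, 6] ∈ F_7^5.


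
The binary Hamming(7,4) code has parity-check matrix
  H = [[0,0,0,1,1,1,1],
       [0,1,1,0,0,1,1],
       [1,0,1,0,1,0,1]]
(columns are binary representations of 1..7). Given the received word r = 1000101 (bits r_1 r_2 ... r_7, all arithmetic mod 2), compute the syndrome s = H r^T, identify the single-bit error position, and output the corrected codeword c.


s = (0, 1, 1)^T, error position = 3, corrected codeword c = 1010101

Compute s = H r^T mod 2 one row at a time:
  s_1 = 0 + 1 + 0 + 1 = 2 ≡ 0 (mod 2).
  s_2 = 0 + 0 + 0 + 1 = 1 ≡ 1 (mod 2).
  s_3 = 1 + 0 + 1 + 1 = 3 ≡ 1 (mod 2).
s = (0, 1, 1)^T — this equals column 3 of H (binary 011), so error is at position 3.
Correct: flip bit 3 of r = 1000101 to get c = 1010101.


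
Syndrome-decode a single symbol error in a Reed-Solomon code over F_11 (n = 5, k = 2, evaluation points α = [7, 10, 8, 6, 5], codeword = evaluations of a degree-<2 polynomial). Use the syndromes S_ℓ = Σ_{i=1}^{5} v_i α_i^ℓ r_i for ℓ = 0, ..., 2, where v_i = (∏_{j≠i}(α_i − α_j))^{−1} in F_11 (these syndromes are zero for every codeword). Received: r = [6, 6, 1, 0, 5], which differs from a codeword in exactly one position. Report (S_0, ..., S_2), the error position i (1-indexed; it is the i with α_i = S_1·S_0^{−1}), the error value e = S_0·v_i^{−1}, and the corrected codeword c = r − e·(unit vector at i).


S = (7, 4, 7), error at position 2, error magnitude e = 4, c = [6, 2, 1, 0, 5].

Step 1: column multipliers v_i = (∏_{j≠i}(α_i − α_j))^{−1} mod 11.
  i = 1 (α = 7): (7−10)(7−8)(7−6)(7−5) = (−3)·(−1)·1·2 = 6 ≡ 6, so v_1 = 6^{−1} = 2 (mod 11).
  i = 2 (α = 10): (10−7)(10−8)(10−6)(10−5) = 3·2·4·5 = 120 ≡ 10, so v_2 = 10^{−1} = 10 (mod 11).
  i = 3 (α = 8): (8−7)(8−10)(8−6)(8−5) = 1·(−2)·2·3 = −12 ≡ 10, so v_3 = 10^{−1} = 10 (mod 11).
  i = 4 (α = 6): (6−7)(6−10)(6−8)(6−5) = (−1)·(−4)·(−2)·1 = −8 ≡ 3, so v_4 = 3^{−1} = 4 (mod 11).
  i = 5 (α = 5): (5−7)(5−10)(5−8)(5−6) = (−2)·(−5)·(−3)·(−1) = 30 ≡ 8, so v_5 = 8^{−1} = 7 (mod 11).
  v = [2, 10, 10, 4, 7].
Step 2: syndromes of r = [6, 6, 1, 0, 5] (all sums mod 11).
  S_0 = Σ v_i r_i = 2·6 + 10·6 + 10·1 + 4·0 + 7·5 = 117 ≡ 7.
  S_1 = Σ v_i α_i r_i = 2·7·6 + 10·10·6 + 10·8·1 + 4·6·0 + 7·5·5 = 939 ≡ 4.
  α_i^2 mod 11 = [5, 1, 9, 3, 3].
  S_2 = Σ v_i α_i^2 r_i = 2·5·6 + 10·1·6 + 10·9·1 + 4·3·0 + 7·3·5 = 315 ≡ 7.
  S = (7, 4, 7) ≠ 0, so r is not a codeword (an error is present).
Step 3: locate the error. For a single error e at position i, S_ℓ = v_i·e·α_i^ℓ, so α_err = S_1/S_0.
  S_0^{−1} = 7^{−1} = 8 (mod 11), so α_err = 4·8 = 32 ≡ 10 = α_2. Error position i = 2.
  Consistency check: S_2/S_1 = 7·3 = 21 ≡ 10 = α_err ✓ (single-error assumption holds).
Step 4: error magnitude e = S_0/v_2 = S_0·∏_{j≠2}(α_2 − α_j) = 7·10 = 70 ≡ 4 (mod 11).
Step 5: correct position 2: c_2 = r_2 − e = 6 − 4 ≡ 2 (mod 11). Hence c = [6, 2, 1, 0, 5].
  Check: interpolating c through the α_i gives m(x) = 8 + 6·x (degree < 2) with m(α_i) = c_i for every i, so c is indeed a codeword.


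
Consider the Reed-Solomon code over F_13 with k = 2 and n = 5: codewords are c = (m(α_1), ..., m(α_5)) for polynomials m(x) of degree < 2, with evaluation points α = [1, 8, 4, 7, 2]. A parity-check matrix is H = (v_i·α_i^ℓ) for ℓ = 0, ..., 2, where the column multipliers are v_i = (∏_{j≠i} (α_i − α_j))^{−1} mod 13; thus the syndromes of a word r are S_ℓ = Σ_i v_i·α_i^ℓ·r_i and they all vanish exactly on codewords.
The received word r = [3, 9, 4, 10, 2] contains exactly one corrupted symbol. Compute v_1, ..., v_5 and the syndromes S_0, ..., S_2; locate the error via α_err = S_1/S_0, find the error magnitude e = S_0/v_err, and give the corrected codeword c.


S = (8, 6, 11), error at position 3, error magnitude e = 4, c = [3, 9, 0, 10, 2].

Step 1: column multipliers v_i = (∏_{j≠i}(α_i − α_j))^{−1} mod 13.
  i = 1 (α = 1): (1−8)(1−4)(1−7)(1−2) = (−7)·(−3)·(−6)·(−1) = 126 ≡ 9, so v_1 = 9^{−1} = 3 (mod 13).
  i = 2 (α = 8): (8−1)(8−4)(8−7)(8−2) = 7·4·1·6 = 168 ≡ 12, so v_2 = 12^{−1} = 12 (mod 13).
  i = 3 (α = 4): (4−1)(4−8)(4−7)(4−2) = 3·(−4)·(−3)·2 = 72 ≡ 7, so v_3 = 7^{−1} = 2 (mod 13).
  i = 4 (α = 7): (7−1)(7−8)(7−4)(7−2) = 6·(−1)·3·5 = −90 ≡ 1, so v_4 = 1^{−1} = 1 (mod 13).
  i = 5 (α = 2): (2−1)(2−8)(2−4)(2−7) = 1·(−6)·(−2)·(−5) = −60 ≡ 5, so v_5 = 5^{−1} = 8 (mod 13).
  v = [3, 12, 2, 1, 8].
Step 2: syndromes of r = [3, 9, 4, 10, 2] (all sums mod 13).
  S_0 = Σ v_i r_i = 3·3 + 12·9 + 2·4 + 1·10 + 8·2 = 151 ≡ 8.
  S_1 = Σ v_i α_i r_i = 3·1·3 + 12·8·9 + 2·4·4 + 1·7·10 + 8·2·2 = 1007 ≡ 6.
  α_i^2 mod 13 = [1, 12, 3, 10, 4].
  S_2 = Σ v_i α_i^2 r_i = 3·1·3 + 12·12·9 + 2·3·4 + 1·10·10 + 8·4·2 = 1493 ≡ 11.
  S = (8, 6, 11) ≠ 0, so r is not a codeword (an error is present).
Step 3: locate the error. For a single error e at position i, S_ℓ = v_i·e·α_i^ℓ, so α_err = S_1/S_0.
  S_0^{−1} = 8^{−1} = 5 (mod 13), so α_err = 6·5 = 30 ≡ 4 = α_3. Error position i = 3.
  Consistency check: S_2/S_1 = 11·11 = 121 ≡ 4 = α_err ✓ (single-error assumption holds).
Step 4: error magnitude e = S_0/v_3 = S_0·∏_{j≠3}(α_3 − α_j) = 8·7 = 56 ≡ 4 (mod 13).
Step 5: correct position 3: c_3 = r_3 − e = 4 − 4 ≡ 0 (mod 13). Hence c = [3, 9, 0, 10, 2].
  Check: interpolating c through the α_i gives m(x) = 4 + 12·x (degree < 2) with m(α_i) = c_i for every i, so c is indeed a codeword.


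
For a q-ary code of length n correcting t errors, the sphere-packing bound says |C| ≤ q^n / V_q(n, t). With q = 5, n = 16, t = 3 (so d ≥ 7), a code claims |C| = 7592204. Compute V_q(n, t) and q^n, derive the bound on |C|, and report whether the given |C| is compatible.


V_q(n, t) = 37825, q^n = 152587890625, Hamming bound = 4034048, |C| = 7592204 > bound (violated).

Step 1: Compute V_q(n, t) = Σ_{j=0}^3 C(n, j) (q−1)^j.
  j = 0: C(16,0)·(4)^0 = 1·1 = 1.
  j = 1: C(16,1)·(4)^1 = 16·4 = 64.
  j = 2: C(16,2)·(4)^2 = 120·16 = 1920.
  j = 3: C(16,3)·(4)^3 = 560·64 = 35840.
  V_q(n, t) = 1 + 64 + 1920 + 35840 = 37825.
Step 2: q^n = 5^16 = 152587890625.
Step 3: Hamming bound ⌊q^n / V_q(n,t)⌋ = ⌊152587890625/37825⌋ = 4034048.
Step 4: Compare |C| = 7592204 to 4034048: violated.
The claimed |C| lies above the Hamming bound, so no 5-ary code of length 16 with d ≥ 7 can have 7592204 codewords.


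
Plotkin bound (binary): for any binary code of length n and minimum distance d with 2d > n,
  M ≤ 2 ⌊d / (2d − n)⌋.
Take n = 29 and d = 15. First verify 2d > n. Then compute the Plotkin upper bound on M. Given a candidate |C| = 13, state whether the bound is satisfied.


Plotkin bound M ≤ 30; given |C| = 13 ≤ bound (satisfied).

Check applicability: 2d = 30, n = 29.
2d − n = 1 > 0, so Plotkin applies.
Compute d/(2d−n) = 15/1 ≈ 15.0000.
⌊d/(2d−n)⌋ = 15.
Plotkin bound: M ≤ 2·15 = 30.
Given |C| = 13, check: satisfied.
This |C| is below the Plotkin bound.


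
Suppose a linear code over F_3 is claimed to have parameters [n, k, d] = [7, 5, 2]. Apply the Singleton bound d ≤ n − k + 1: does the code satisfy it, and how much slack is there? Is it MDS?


Singleton RHS = n − k + 1 = 3, slack = 1, bound satisfied, not MDS.

Singleton bound: d ≤ n − k + 1.
Here n = 7, k = 5, so n − k + 1 = 3.
Given d = 2, check d ≤ 3: YES.
Slack = (n − k + 1) − d = 1.
The code is NOT MDS (slack = 1 > 0).
Description: the claimed parameters are [7, 5, 2]_3; such a code would be non-MDS.


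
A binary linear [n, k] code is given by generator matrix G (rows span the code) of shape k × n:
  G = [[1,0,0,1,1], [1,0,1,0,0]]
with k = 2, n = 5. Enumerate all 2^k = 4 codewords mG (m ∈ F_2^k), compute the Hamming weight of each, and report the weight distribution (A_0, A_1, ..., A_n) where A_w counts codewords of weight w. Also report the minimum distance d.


Weight distribution: A_0 = 1, A_2 = 1, A_3 = 2. Minimum distance d = 2.

Enumerate all 2^2 = 4 messages m ∈ F_2^2.
For each, compute codeword c = mG in F_2^5, then tally its weight.
  m = 00 → c = 00000, weight = 0.
  m = 10 → c = 10011, weight = 3.
  m = 01 → c = 10100, weight = 2.
  m = 11 → c = 00111, weight = 3.
Tally weights:
  weight 0: 1 codewords.
  weight 2: 1 codewords.
  weight 3: 2 codewords.
Minimum distance d = smallest w > 0 with A_w > 0 = 2.
Sanity: Σ A_w = 4 = 2^2 = 4 ✓.


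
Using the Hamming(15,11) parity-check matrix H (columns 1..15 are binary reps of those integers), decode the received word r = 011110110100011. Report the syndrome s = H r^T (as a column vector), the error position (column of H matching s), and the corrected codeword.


s = (0, 1, 0, 0)^T, error position = 4, corrected codeword c = 011010110100011

Compute s = H r^T mod 2 one row at a time:
  s_1 = 1 + 0 + 1 + 0 + 0 + 0 + 1 + 1 = 4 ≡ 0 (mod 2).
  s_2 = 1 + 1 + 0 + 1 + 0 + 0 + 1 + 1 = 5 ≡ 1 (mod 2).
  s_3 = 1 + 1 + 0 + 1 + 1 + 0 + 1 + 1 = 6 ≡ 0 (mod 2).
  s_4 = 0 + 1 + 1 + 1 + 0 + 0 + 0 + 1 = 4 ≡ 0 (mod 2).
s = (0, 1, 0, 0)^T — this equals column 4 of H (binary 0100), so error is at position 4.
Correct: flip bit 4 of r = 011110110100011 to get c = 011010110100011.


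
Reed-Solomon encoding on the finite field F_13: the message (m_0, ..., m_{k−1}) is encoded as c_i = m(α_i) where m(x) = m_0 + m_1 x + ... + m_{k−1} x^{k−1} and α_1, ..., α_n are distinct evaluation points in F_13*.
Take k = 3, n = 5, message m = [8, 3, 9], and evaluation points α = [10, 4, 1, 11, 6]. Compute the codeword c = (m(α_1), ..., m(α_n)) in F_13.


c = [2, 8, 7, 12, 12]

Message polynomial: m(x) = 8 + 3·x + 9·x^2 (mod 13).
For each evaluation point α_i, compute m(α_i) mod 13:
  α_1 = 10: Horner steps 9 → 2 → 2, so m(10) = 2.
  α_2 = 4: Horner steps 9 → 0 → 8, so m(4) = 8.
  α_3 = 1: Horner steps 9 → 12 → 7, so m(1) = 7.
  α_4 = 11: Horner steps 9 → 11 → 12, so m(11) = 12.
  α_5 = 6: Horner steps 9 → 5 → 12, so m(6) = 12.
Codeword c = [2, 8, 7, 12, 12] ∈ F_13^5.


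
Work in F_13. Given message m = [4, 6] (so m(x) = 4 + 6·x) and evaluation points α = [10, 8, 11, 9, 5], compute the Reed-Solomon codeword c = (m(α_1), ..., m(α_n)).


c = [12, 0, 5, 6, 8]

Message polynomial: m(x) = 4 + 6·x (mod 13).
For each evaluation point α_i, compute m(α_i) mod 13:
  α_1 = 10: Horner steps 6 → 12, so m(10) = 12.
  α_2 = 8: Horner steps 6 → 0, so m(8) = 0.
  α_3 = 11: Horner steps 6 → 5, so m(11) = 5.
  α_4 = 9: Horner steps 6 → 6, so m(9) = 6.
  α_5 = 5: Horner steps 6 → 8, so m(5) = 8.
Codeword c = [12, 0, 5, 6, 8] ∈ F_13^5.
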